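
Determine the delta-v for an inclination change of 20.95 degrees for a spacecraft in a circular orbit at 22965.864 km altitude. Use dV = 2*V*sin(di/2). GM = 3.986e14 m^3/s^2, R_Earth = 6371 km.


r = 29336.8640 km = 2.9336864e+07 m
V = sqrt(mu/r) = 3686.0549 m/s
di = 20.95 deg = 0.3656465 rad
dV = 2*V*sin(di/2) = 2*3686.0549*sin(0.1828232)
dV = 1340.2974 m/s = 1.3403 km/s

1.3403 km/s


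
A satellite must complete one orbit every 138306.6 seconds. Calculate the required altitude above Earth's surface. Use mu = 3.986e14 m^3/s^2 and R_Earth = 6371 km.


T = 138306.6 s
r = (mu*T^2/(4*pi^2))^(1/3) = (3.986e14 * 138306.6^2 / (4*pi^2))^(1/3)
r = 5.7803543e+07 m = 57803.5426 km
alt = r - R_E = 57803.5426 - 6371 = 51432.5426 km

51432.5426 km


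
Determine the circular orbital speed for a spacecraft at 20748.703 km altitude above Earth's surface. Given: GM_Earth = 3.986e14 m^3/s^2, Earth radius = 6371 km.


r = R_E + alt = 6371.0 + 20748.703 = 27119.7030 km = 2.7119703e+07 m
v = sqrt(mu/r) = sqrt(3.986e14 / 2.7119703e+07) = 3833.7711 m/s = 3.8338 km/s

3.8338 km/s


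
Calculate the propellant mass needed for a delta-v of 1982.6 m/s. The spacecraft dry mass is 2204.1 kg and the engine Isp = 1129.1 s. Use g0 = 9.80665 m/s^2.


ve = Isp * g0 = 1129.1 * 9.80665 = 11072.688515 m/s
mass ratio = exp(dv/ve) = exp(1982.6/11072.688515) = 1.19608434
m_prop = m_dry * (mr - 1) = 2204.1 * (1.19608434 - 1)
m_prop = 432.1895 kg

432.1895 kg


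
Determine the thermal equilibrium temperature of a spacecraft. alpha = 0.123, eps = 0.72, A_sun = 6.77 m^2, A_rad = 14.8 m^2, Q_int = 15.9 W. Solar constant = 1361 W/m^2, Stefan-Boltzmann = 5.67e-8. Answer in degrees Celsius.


Numerator = alpha*S*A_sun + Q_int = 0.123*1361*6.77 + 15.9 = 1149.2183 W
Denominator = eps*sigma*A_rad = 0.72*5.67e-8*14.8 = 6.041952e-07 W/K^4
T^4 = 1.9020646e+09 K^4
T = 208.8365 K = -64.3135 C

-64.3135 degrees Celsius


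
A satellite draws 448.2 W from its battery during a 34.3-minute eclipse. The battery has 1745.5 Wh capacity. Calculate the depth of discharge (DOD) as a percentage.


E_used = P * t / 60 = 448.2 * 34.3 / 60 = 256.2210 Wh
DOD = E_used / E_total * 100 = 256.2210 / 1745.5 * 100
DOD = 14.6789 %

14.6789 %


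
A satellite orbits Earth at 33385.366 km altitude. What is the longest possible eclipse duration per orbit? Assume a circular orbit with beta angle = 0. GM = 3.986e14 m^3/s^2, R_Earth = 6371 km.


r = 39756.3660 km
T = 1314.8312 min
Eclipse fraction = arcsin(R_E/r)/pi = arcsin(6371.0000/39756.3660)/pi
= arcsin(0.1602511)/pi = 0.05123038
Eclipse duration = 0.05123038 * 1314.8312 = 67.3593 min

67.3593 minutes


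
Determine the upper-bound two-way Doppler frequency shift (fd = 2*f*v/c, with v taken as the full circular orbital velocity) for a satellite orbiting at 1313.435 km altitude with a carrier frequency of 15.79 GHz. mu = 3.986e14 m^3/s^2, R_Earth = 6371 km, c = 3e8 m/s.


r = 7.684435e+06 m
v = sqrt(mu/r) = 7202.1585 m/s (worst-case radial velocity)
f = 15.79 GHz = 1.579e+10 Hz
fd = 2*f*v/c = 2*1.579e+10*7202.1585/3.0e+08
fd = 758147.2211 Hz

758147.2211 Hz


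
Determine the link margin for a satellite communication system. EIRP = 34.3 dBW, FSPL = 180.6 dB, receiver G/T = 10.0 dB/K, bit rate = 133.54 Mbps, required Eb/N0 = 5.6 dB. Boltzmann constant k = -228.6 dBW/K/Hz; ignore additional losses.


C/N0 = EIRP - FSPL + G/T - k = 34.3 - 180.6 + 10.0 - (-228.6)
C/N0 = 92.3000 dB-Hz
R_b = 133.54 Mbps = 1.3354e+08 bps -> 10*log10(R_b) = 81.2561 dB-Hz
Eb/N0 = C/N0 - 10*log10(R_b) = 92.3000 - 81.2561 = 11.0439 dB
Margin = Eb/N0 - Eb/N0_req = 11.0439 - 5.6 = 5.4439 dB (link closes)

5.4439 dB


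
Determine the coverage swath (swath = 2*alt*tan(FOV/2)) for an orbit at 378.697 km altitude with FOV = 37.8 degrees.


FOV = 37.8 deg = 0.6597345 rad
swath = 2 * alt * tan(FOV/2) = 2 * 378.697 * tan(0.3298672)
swath = 2 * 378.697 * 0.3423765
swath = 259.3139 km

259.3139 km


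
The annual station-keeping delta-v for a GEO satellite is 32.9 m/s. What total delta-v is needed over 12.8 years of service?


dV = rate * years = 32.9 * 12.8
dV = 421.1200 m/s

421.1200 m/s


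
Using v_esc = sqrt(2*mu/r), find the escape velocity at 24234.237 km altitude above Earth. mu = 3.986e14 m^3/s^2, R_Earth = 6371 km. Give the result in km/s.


r = 6371.0 + 24234.237 = 30605.2370 km = 3.0605237e+07 m
v_esc = sqrt(2*mu/r) = sqrt(2*3.986e14 / 3.0605237e+07)
v_esc = 5103.7074 m/s = 5.1037 km/s

5.1037 km/s


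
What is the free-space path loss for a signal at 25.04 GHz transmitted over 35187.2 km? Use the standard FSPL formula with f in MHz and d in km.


f = 25.04 GHz = 25040.0000 MHz
d = 35187.2 km
FSPL = 32.44 + 20*log10(25040.0000) + 20*log10(35187.2)
FSPL = 32.44 + 87.9727 + 90.9277
FSPL = 211.3404 dB

211.3404 dB


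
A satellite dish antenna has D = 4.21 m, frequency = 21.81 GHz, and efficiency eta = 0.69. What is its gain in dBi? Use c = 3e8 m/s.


lambda = c/f = 3e8 / 2.181e+10 = 0.01375516 m
G = eta*(pi*D/lambda)^2 = 0.69*(pi*4.21/0.01375516)^2
G = 637942.9605 (linear)
G = 10*log10(637942.9605) = 58.0478 dBi

58.0478 dBi


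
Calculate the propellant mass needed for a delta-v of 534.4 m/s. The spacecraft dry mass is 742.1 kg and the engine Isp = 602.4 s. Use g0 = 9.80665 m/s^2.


ve = Isp * g0 = 602.4 * 9.80665 = 5907.525960 m/s
mass ratio = exp(dv/ve) = exp(534.4/5907.525960) = 1.09467868
m_prop = m_dry * (mr - 1) = 742.1 * (1.09467868 - 1)
m_prop = 70.2611 kg

70.2611 kg


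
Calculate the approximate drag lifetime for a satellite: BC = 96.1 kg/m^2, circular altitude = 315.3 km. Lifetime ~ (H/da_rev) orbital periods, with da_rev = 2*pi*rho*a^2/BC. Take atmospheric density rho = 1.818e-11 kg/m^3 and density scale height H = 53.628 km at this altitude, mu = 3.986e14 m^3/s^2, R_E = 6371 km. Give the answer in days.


a = R_E + alt = 6686.3000 km = 6.6863e+06 m
da_rev = 2*pi*rho*a^2/BC = 2*pi*1.818e-11*(6.6863e+06)^2/96.1 = 53.140064 m per revolution
N = H/da_rev = 53628.0000 m / 53.140064 m = 1009.1821 revolutions
P = 2*pi*sqrt(a^3/mu) = 5441.1414 s
lifetime = N*P = 1009.1821 * 5441.1414 = 5.4911023e+06 s = 63.5544 days

63.5544 days


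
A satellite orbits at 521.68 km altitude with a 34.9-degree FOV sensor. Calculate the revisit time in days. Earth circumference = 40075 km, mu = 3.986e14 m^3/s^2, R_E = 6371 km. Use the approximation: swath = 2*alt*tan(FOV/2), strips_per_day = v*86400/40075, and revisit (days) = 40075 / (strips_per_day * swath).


swath = 2*521.68*tan(0.30456) = 327.9694 km
v = sqrt(mu/r) = 7604.5687 m/s = 7.6046 km/s
strips/day = v*86400/40075 = 7.6046*86400/40075 = 16.3951
coverage/day = strips * swath = 16.3951 * 327.9694 = 5377.1002 km
revisit = 40075 / 5377.1002 = 7.4529 days

7.4529 days


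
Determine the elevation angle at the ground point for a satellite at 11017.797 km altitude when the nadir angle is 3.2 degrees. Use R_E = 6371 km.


r = R_E + alt = 17388.7970 km
Law of sines in the satellite / Earth-center / ground-point triangle:
  sin(nadir)/R_E = sin(90 + el)/r  =>  cos(el) = (r/R_E)*sin(nadir)
cos(el) = (17388.7970 / 6371.0000) * sin(3.2 deg) = 0.1523574
el = arccos(0.1523574) = 81.2364 deg
(Earth-central angle = 90 - nadir - el = 5.5636 deg)

81.2364 degrees


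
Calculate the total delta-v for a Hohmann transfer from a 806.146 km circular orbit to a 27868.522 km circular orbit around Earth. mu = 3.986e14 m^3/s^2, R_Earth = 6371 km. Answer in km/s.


r1 = 7177.1460 km = 7.177146e+06 m
r2 = 34239.5220 km = 3.4239522e+07 m
dv1 = sqrt(mu/r1)*(sqrt(2*r2/(r1+r2)) - 1) = 2130.2730 m/s
dv2 = sqrt(mu/r2)*(1 - sqrt(2*r1/(r1+r2))) = 1403.2991 m/s
total dv = |dv1| + |dv2| = 2130.2730 + 1403.2991 = 3533.5720 m/s = 3.5336 km/s

3.5336 km/s


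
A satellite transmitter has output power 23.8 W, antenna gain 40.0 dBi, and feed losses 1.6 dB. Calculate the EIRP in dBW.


Pt = 23.8 W = 13.7658 dBW
EIRP = Pt_dBW + Gt - losses = 13.7658 + 40.0 - 1.6 = 52.1658 dBW

52.1658 dBW


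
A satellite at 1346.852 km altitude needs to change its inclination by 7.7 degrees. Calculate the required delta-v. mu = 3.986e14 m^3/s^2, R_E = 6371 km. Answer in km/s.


r = 7717.8520 km = 7.717852e+06 m
V = sqrt(mu/r) = 7186.5495 m/s
di = 7.7 deg = 0.1343904 rad
dV = 2*V*sin(di/2) = 2*7186.5495*sin(0.06719518)
dV = 965.0763 m/s = 0.9650763 km/s

0.9651 km/s


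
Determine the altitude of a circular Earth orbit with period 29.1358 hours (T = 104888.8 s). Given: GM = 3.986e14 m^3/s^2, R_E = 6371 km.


T = 104888.8 s
r = (mu*T^2/(4*pi^2))^(1/3) = (3.986e14 * 104888.8^2 / (4*pi^2))^(1/3)
r = 4.8070495e+07 m = 48070.4953 km
alt = r - R_E = 48070.4953 - 6371 = 41699.4953 km

41699.4953 km


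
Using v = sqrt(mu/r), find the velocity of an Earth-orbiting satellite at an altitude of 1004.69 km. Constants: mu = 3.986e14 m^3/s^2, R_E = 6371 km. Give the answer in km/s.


r = R_E + alt = 6371.0 + 1004.69 = 7375.6900 km = 7.37569e+06 m
v = sqrt(mu/r) = sqrt(3.986e14 / 7.37569e+06) = 7351.3537 m/s = 7.3514 km/s

7.3514 km/s


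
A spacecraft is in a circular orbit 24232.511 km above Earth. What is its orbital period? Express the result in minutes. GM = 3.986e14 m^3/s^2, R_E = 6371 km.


r = 30603.5110 km = 3.0603511e+07 m
T = 2*pi*sqrt(r^3/mu) = 2*pi*sqrt(2.866248e+22 / 3.986e14)
T = 53280.4767 s = 888.0079 min

888.0079 minutes


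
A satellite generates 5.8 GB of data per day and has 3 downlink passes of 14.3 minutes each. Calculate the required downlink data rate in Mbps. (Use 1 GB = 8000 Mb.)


total contact time = 3 * 14.3 * 60 = 2574.0000 s
data = 5.8 GB = 46400.0000 Mb
rate = 46400.0000 / 2574.0000 = 18.0264 Mbps

18.0264 Mbps


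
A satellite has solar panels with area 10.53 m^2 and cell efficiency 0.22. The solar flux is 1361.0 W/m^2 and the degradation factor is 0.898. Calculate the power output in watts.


P = area * eta * S * degradation
P = 10.53 * 0.22 * 1361.0 * 0.898
P = 2831.2976 W

2831.2976 W


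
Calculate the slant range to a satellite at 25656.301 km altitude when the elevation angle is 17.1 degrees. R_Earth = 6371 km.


h = 25656.301 km, el = 17.1 deg
d = -R_E*sin(el) + sqrt((R_E*sin(el))^2 + 2*R_E*h + h^2)
d = -6371.0000*sin(0.2984513) + sqrt((6371.0000*0.2940403)^2 + 2*6371.0000*25656.301 + 25656.301^2)
d = 29569.7564 km

29569.7564 km


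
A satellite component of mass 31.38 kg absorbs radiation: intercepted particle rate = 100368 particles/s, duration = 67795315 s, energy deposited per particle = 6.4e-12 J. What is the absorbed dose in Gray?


Total energy deposited = rate * time * E_per
  = 100368 * 67795315 * 6.4e-12 = 43.5487 J
Dose = E_total / mass = 43.5487 / 31.38
Dose = 1.3878 Gy

1.3878 Gy


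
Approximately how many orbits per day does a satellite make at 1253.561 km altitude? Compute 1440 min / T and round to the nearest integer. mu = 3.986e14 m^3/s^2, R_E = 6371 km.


r = 7.624561e+06 m
T = 2*pi*sqrt(r^3/mu) = 6625.7262 s = 110.4288 min
revs/day = 1440 / 110.4288 = 13.0401
Rounded: 13 revolutions per day

13 revolutions per day


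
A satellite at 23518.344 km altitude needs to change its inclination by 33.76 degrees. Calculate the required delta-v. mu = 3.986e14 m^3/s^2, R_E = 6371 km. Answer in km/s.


r = 29889.3440 km = 2.9889344e+07 m
V = sqrt(mu/r) = 3651.8292 m/s
di = 33.76 deg = 0.5892232 rad
dV = 2*V*sin(di/2) = 2*3651.8292*sin(0.2946116)
dV = 2120.7500 m/s = 2.1208 km/s

2.1208 km/s


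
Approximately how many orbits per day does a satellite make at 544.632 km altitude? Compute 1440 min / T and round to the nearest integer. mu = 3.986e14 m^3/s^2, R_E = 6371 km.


r = 6.915632e+06 m
T = 2*pi*sqrt(r^3/mu) = 5723.4650 s = 95.3911 min
revs/day = 1440 / 95.3911 = 15.0958
Rounded: 15 revolutions per day

15 revolutions per day


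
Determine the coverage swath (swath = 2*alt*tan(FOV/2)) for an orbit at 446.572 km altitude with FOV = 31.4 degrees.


FOV = 31.4 deg = 0.5480334 rad
swath = 2 * alt * tan(FOV/2) = 2 * 446.572 * tan(0.2740167)
swath = 2 * 446.572 * 0.2810873
swath = 251.0515 km

251.0515 km


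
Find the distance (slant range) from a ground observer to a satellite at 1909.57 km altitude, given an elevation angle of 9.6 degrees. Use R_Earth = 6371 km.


h = 1909.57 km, el = 9.6 deg
d = -R_E*sin(el) + sqrt((R_E*sin(el))^2 + 2*R_E*h + h^2)
d = -6371.0000*sin(0.1675516) + sqrt((6371.0000*0.1667687)^2 + 2*6371.0000*1909.57 + 1909.57^2)
d = 4332.6132 km

4332.6132 km


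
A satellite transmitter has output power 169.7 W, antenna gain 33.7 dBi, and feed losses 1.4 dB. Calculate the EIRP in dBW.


Pt = 169.7 W = 22.2968 dBW
EIRP = Pt_dBW + Gt - losses = 22.2968 + 33.7 - 1.4 = 54.5968 dBW

54.5968 dBW


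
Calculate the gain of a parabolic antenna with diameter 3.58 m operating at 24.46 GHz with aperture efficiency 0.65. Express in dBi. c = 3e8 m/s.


lambda = c/f = 3e8 / 2.446e+10 = 0.01226492 m
G = eta*(pi*D/lambda)^2 = 0.65*(pi*3.58/0.01226492)^2
G = 546574.7330 (linear)
G = 10*log10(546574.7330) = 57.3765 dBi

57.3765 dBi


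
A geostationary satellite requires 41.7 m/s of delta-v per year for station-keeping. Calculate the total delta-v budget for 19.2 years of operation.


dV = rate * years = 41.7 * 19.2
dV = 800.6400 m/s

800.6400 m/s


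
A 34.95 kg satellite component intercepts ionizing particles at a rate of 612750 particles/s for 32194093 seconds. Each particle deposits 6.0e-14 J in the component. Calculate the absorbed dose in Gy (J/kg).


Total energy deposited = rate * time * E_per
  = 612750 * 32194093 * 6.0e-14 = 1.1836 J
Dose = E_total / mass = 1.1836 / 34.95
Dose = 0.03386598 Gy

0.0339 Gy


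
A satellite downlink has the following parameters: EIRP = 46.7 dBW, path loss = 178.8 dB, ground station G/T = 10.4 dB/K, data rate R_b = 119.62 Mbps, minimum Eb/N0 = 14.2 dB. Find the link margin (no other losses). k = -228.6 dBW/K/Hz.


C/N0 = EIRP - FSPL + G/T - k = 46.7 - 178.8 + 10.4 - (-228.6)
C/N0 = 106.9000 dB-Hz
R_b = 119.62 Mbps = 1.1962e+08 bps -> 10*log10(R_b) = 80.7780 dB-Hz
Eb/N0 = C/N0 - 10*log10(R_b) = 106.9000 - 80.7780 = 26.1220 dB
Margin = Eb/N0 - Eb/N0_req = 26.1220 - 14.2 = 11.9220 dB (link closes)

11.9220 dB


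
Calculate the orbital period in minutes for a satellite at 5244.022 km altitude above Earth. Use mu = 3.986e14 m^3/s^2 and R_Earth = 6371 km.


r = 11615.0220 km = 1.1615022e+07 m
T = 2*pi*sqrt(r^3/mu) = 2*pi*sqrt(1.5669679e+21 / 3.986e14)
T = 12457.7978 s = 207.6300 min

207.6300 minutes


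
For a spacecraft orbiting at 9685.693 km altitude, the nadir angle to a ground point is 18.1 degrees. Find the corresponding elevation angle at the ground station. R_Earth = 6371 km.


r = R_E + alt = 16056.6930 km
Law of sines in the satellite / Earth-center / ground-point triangle:
  sin(nadir)/R_E = sin(90 + el)/r  =>  cos(el) = (r/R_E)*sin(nadir)
cos(el) = (16056.6930 / 6371.0000) * sin(18.1 deg) = 0.7829911
el = arccos(0.7829911) = 38.4647 deg
(Earth-central angle = 90 - nadir - el = 33.4353 deg)

38.4647 degrees


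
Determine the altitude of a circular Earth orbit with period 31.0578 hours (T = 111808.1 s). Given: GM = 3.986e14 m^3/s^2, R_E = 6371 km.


T = 111808.1 s
r = (mu*T^2/(4*pi^2))^(1/3) = (3.986e14 * 111808.1^2 / (4*pi^2))^(1/3)
r = 5.0161983e+07 m = 50161.9831 km
alt = r - R_E = 50161.9831 - 6371 = 43790.9831 km

43790.9831 km


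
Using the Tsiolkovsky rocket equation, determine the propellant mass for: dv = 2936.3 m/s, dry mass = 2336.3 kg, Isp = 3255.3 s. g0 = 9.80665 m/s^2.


ve = Isp * g0 = 3255.3 * 9.80665 = 31923.587745 m/s
mass ratio = exp(dv/ve) = exp(2936.3/31923.587745) = 1.09634181
m_prop = m_dry * (mr - 1) = 2336.3 * (1.09634181 - 1)
m_prop = 225.0834 kg

225.0834 kg


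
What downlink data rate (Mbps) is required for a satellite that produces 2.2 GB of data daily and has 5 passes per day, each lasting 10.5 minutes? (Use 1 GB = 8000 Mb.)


total contact time = 5 * 10.5 * 60 = 3150.0000 s
data = 2.2 GB = 17600.0000 Mb
rate = 17600.0000 / 3150.0000 = 5.5873 Mbps

5.5873 Mbps


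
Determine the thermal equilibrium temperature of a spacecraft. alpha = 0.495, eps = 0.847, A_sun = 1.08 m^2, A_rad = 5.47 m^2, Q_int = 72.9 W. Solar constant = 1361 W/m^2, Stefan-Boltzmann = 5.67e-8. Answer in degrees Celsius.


Numerator = alpha*S*A_sun + Q_int = 0.495*1361*1.08 + 72.9 = 800.4906 W
Denominator = eps*sigma*A_rad = 0.847*5.67e-8*5.47 = 2.626962e-07 W/K^4
T^4 = 3.0472104e+09 K^4
T = 234.9501 K = -38.1999 C

-38.1999 degrees Celsius


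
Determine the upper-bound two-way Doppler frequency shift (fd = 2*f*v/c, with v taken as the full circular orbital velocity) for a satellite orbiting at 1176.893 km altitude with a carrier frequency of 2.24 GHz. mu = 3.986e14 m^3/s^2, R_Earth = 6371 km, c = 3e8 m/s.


r = 7.547893e+06 m
v = sqrt(mu/r) = 7267.0104 m/s (worst-case radial velocity)
f = 2.24 GHz = 2.24e+09 Hz
fd = 2*f*v/c = 2*2.24e+09*7267.0104/3.0e+08
fd = 108520.6881 Hz

108520.6881 Hz


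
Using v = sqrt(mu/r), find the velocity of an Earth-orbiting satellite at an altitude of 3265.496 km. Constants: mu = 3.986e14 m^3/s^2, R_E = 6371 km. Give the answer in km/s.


r = R_E + alt = 6371.0 + 3265.496 = 9636.4960 km = 9.636496e+06 m
v = sqrt(mu/r) = sqrt(3.986e14 / 9.636496e+06) = 6431.4526 m/s = 6.4315 km/s

6.4315 km/s


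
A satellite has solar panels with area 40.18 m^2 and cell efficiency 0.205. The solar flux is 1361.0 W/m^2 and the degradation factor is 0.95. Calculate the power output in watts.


P = area * eta * S * degradation
P = 40.18 * 0.205 * 1361.0 * 0.95
P = 10649.8999 W

10649.8999 W


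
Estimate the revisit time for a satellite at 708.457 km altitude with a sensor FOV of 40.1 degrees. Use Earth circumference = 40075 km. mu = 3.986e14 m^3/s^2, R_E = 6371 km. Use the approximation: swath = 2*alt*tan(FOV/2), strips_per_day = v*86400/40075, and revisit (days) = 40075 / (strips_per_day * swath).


swath = 2*708.457*tan(0.3499385) = 517.1153 km
v = sqrt(mu/r) = 7503.5827 m/s = 7.5036 km/s
strips/day = v*86400/40075 = 7.5036*86400/40075 = 16.1774
coverage/day = strips * swath = 16.1774 * 517.1153 = 8365.5835 km
revisit = 40075 / 8365.5835 = 4.7905 days

4.7905 days


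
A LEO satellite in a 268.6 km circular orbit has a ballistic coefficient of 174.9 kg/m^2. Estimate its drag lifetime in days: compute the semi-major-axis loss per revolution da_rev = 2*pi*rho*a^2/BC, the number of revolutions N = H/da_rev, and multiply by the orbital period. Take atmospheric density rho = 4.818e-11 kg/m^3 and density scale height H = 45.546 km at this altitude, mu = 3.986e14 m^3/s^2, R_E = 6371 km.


a = R_E + alt = 6639.6000 km = 6.6396e+06 m
da_rev = 2*pi*rho*a^2/BC = 2*pi*4.818e-11*(6.6396e+06)^2/174.9 = 76.302837 m per revolution
N = H/da_rev = 45546.0000 m / 76.302837 m = 596.9110 revolutions
P = 2*pi*sqrt(a^3/mu) = 5384.2361 s
lifetime = N*P = 596.9110 * 5384.2361 = 3.2139096e+06 s = 37.1980 days

37.1980 days


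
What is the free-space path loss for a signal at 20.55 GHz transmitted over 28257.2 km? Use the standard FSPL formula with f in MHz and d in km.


f = 20.55 GHz = 20550.0000 MHz
d = 28257.2 km
FSPL = 32.44 + 20*log10(20550.0000) + 20*log10(28257.2)
FSPL = 32.44 + 86.2562 + 89.0226
FSPL = 207.7188 dB

207.7188 dB


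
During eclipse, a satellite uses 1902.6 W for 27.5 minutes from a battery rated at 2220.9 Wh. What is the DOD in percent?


E_used = P * t / 60 = 1902.6 * 27.5 / 60 = 872.0250 Wh
DOD = E_used / E_total * 100 = 872.0250 / 2220.9 * 100
DOD = 39.2645 %

39.2645 %


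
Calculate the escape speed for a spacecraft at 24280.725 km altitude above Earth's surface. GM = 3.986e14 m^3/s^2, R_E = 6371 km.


r = 6371.0 + 24280.725 = 30651.7250 km = 3.0651725e+07 m
v_esc = sqrt(2*mu/r) = sqrt(2*3.986e14 / 3.0651725e+07)
v_esc = 5099.8357 m/s = 5.0998 km/s

5.0998 km/s


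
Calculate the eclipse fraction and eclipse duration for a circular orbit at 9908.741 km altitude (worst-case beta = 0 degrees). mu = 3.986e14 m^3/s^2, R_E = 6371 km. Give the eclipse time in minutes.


r = 16279.7410 km
T = 344.5333 min
Eclipse fraction = arcsin(R_E/r)/pi = arcsin(6371.0000/16279.7410)/pi
= arcsin(0.3913453)/pi = 0.1279902
Eclipse duration = 0.1279902 * 344.5333 = 44.0969 min

44.0969 minutes


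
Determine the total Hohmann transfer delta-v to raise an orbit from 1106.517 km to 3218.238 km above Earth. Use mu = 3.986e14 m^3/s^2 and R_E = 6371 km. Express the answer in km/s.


r1 = 7477.5170 km = 7.477517e+06 m
r2 = 9589.2380 km = 9.589238e+06 m
dv1 = sqrt(mu/r1)*(sqrt(2*r2/(r1+r2)) - 1) = 438.5257 m/s
dv2 = sqrt(mu/r2)*(1 - sqrt(2*r1/(r1+r2))) = 412.0371 m/s
total dv = |dv1| + |dv2| = 438.5257 + 412.0371 = 850.5628 m/s = 0.8505628 km/s

0.8506 km/s


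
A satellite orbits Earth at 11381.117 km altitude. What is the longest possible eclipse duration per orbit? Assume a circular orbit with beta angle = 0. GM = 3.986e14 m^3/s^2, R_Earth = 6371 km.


r = 17752.1170 km
T = 392.3153 min
Eclipse fraction = arcsin(R_E/r)/pi = arcsin(6371.0000/17752.1170)/pi
= arcsin(0.3588868)/pi = 0.1168436
Eclipse duration = 0.1168436 * 392.3153 = 45.8395 min

45.8395 minutes


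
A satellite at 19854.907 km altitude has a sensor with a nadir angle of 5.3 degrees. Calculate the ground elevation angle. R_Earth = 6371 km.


r = R_E + alt = 26225.9070 km
Law of sines in the satellite / Earth-center / ground-point triangle:
  sin(nadir)/R_E = sin(90 + el)/r  =>  cos(el) = (r/R_E)*sin(nadir)
cos(el) = (26225.9070 / 6371.0000) * sin(5.3 deg) = 0.380239
el = arccos(0.380239) = 67.6515 deg
(Earth-central angle = 90 - nadir - el = 17.0485 deg)

67.6515 degrees


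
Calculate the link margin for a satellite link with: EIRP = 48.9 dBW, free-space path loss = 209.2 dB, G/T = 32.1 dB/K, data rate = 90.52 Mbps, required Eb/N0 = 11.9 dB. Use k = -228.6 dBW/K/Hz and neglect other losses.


C/N0 = EIRP - FSPL + G/T - k = 48.9 - 209.2 + 32.1 - (-228.6)
C/N0 = 100.4000 dB-Hz
R_b = 90.52 Mbps = 9.052e+07 bps -> 10*log10(R_b) = 79.5674 dB-Hz
Eb/N0 = C/N0 - 10*log10(R_b) = 100.4000 - 79.5674 = 20.8326 dB
Margin = Eb/N0 - Eb/N0_req = 20.8326 - 11.9 = 8.9326 dB (link closes)

8.9326 dB


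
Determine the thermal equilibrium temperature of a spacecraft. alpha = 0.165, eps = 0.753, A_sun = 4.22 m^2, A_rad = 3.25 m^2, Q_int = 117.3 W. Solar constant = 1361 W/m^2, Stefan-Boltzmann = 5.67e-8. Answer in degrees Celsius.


Numerator = alpha*S*A_sun + Q_int = 0.165*1361*4.22 + 117.3 = 1064.9643 W
Denominator = eps*sigma*A_rad = 0.753*5.67e-8*3.25 = 1.3875907e-07 W/K^4
T^4 = 7.6749164e+09 K^4
T = 295.9841 K = 22.8341 C

22.8341 degrees Celsius


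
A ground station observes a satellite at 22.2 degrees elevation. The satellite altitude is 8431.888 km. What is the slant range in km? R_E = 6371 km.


h = 8431.888 km, el = 22.2 deg
d = -R_E*sin(el) + sqrt((R_E*sin(el))^2 + 2*R_E*h + h^2)
d = -6371.0000*sin(0.3874631) + sqrt((6371.0000*0.3778408)^2 + 2*6371.0000*8431.888 + 8431.888^2)
d = 11169.6161 km

11169.6161 km


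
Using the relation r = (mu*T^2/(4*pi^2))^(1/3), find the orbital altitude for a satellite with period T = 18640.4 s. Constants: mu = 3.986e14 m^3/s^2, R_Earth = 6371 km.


T = 18640.4 s
r = (mu*T^2/(4*pi^2))^(1/3) = (3.986e14 * 18640.4^2 / (4*pi^2))^(1/3)
r = 1.5194836e+07 m = 15194.8356 km
alt = r - R_E = 15194.8356 - 6371 = 8823.8356 km

8823.8356 km


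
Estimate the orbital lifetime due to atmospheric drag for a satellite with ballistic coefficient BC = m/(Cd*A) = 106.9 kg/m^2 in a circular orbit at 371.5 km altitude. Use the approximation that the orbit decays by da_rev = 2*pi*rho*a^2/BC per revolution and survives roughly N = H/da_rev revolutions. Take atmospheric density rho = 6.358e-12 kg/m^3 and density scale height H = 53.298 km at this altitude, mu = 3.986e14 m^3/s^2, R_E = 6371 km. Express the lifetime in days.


a = R_E + alt = 6742.5000 km = 6.7425e+06 m
da_rev = 2*pi*rho*a^2/BC = 2*pi*6.358e-12*(6.7425e+06)^2/106.9 = 16.988874 m per revolution
N = H/da_rev = 53298.0000 m / 16.988874 m = 3137.2297 revolutions
P = 2*pi*sqrt(a^3/mu) = 5509.8865 s
lifetime = N*P = 3137.2297 * 5509.8865 = 1.728578e+07 s = 200.0669 days

200.0669 days


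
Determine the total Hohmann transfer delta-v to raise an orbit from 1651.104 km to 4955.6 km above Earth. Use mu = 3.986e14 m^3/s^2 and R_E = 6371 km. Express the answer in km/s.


r1 = 8022.1040 km = 8.022104e+06 m
r2 = 11326.6000 km = 1.13266e+07 m
dv1 = sqrt(mu/r1)*(sqrt(2*r2/(r1+r2)) - 1) = 578.2173 m/s
dv2 = sqrt(mu/r2)*(1 - sqrt(2*r1/(r1+r2))) = 530.2733 m/s
total dv = |dv1| + |dv2| = 578.2173 + 530.2733 = 1108.4907 m/s = 1.1085 km/s

1.1085 km/s


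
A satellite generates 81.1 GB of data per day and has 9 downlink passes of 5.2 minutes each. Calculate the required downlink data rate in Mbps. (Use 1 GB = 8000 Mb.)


total contact time = 9 * 5.2 * 60 = 2808.0000 s
data = 81.1 GB = 648800.0000 Mb
rate = 648800.0000 / 2808.0000 = 231.0541 Mbps

231.0541 Mbps


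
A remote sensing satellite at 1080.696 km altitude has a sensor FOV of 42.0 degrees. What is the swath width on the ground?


FOV = 42.0 deg = 0.7330383 rad
swath = 2 * alt * tan(FOV/2) = 2 * 1080.696 * tan(0.3665191)
swath = 2 * 1080.696 * 0.383864
swath = 829.6807 km

829.6807 km


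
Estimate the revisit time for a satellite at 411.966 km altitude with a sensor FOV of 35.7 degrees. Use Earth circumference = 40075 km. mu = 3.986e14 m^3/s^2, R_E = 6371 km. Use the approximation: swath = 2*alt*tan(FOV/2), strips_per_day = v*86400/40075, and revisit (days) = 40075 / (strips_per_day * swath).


swath = 2*411.966*tan(0.3115413) = 265.3290 km
v = sqrt(mu/r) = 7665.8237 m/s = 7.6658 km/s
strips/day = v*86400/40075 = 7.6658*86400/40075 = 16.5272
coverage/day = strips * swath = 16.5272 * 265.3290 = 4385.1427 km
revisit = 40075 / 4385.1427 = 9.1388 days

9.1388 days


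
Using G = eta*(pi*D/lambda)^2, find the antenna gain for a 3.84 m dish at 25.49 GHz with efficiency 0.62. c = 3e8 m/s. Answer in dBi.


lambda = c/f = 3e8 / 2.549e+10 = 0.01176932 m
G = eta*(pi*D/lambda)^2 = 0.62*(pi*3.84/0.01176932)^2
G = 651404.9360 (linear)
G = 10*log10(651404.9360) = 58.1385 dBi

58.1385 dBi


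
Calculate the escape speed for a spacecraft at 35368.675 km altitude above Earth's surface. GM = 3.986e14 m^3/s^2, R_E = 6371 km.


r = 6371.0 + 35368.675 = 41739.6750 km = 4.1739675e+07 m
v_esc = sqrt(2*mu/r) = sqrt(2*3.986e14 / 4.1739675e+07)
v_esc = 4370.2785 m/s = 4.3703 km/s

4.3703 km/s


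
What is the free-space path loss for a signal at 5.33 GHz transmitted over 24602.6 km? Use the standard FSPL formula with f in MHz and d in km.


f = 5.33 GHz = 5330.0000 MHz
d = 24602.6 km
FSPL = 32.44 + 20*log10(5330.0000) + 20*log10(24602.6)
FSPL = 32.44 + 74.5345 + 87.8196
FSPL = 194.7942 dB

194.7942 dB


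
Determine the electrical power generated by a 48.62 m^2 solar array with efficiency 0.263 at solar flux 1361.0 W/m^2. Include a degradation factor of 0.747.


P = area * eta * S * degradation
P = 48.62 * 0.263 * 1361.0 * 0.747
P = 13000.1819 W

13000.1819 W


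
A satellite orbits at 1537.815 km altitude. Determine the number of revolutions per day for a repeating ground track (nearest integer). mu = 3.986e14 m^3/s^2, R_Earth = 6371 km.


r = 7.908815e+06 m
T = 2*pi*sqrt(r^3/mu) = 6999.6826 s = 116.6614 min
revs/day = 1440 / 116.6614 = 12.3434
Rounded: 12 revolutions per day

12 revolutions per day


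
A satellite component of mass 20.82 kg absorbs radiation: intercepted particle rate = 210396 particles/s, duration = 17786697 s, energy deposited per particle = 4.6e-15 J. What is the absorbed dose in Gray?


Total energy deposited = rate * time * E_per
  = 210396 * 17786697 * 4.6e-15 = 0.01721435 J
Dose = E_total / mass = 0.01721435 / 20.82
Dose = 8.2681794e-04 Gy

8.2682e-04 Gy


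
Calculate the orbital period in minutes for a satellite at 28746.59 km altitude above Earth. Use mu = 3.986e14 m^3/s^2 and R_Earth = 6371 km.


r = 35117.5900 km = 3.511759e+07 m
T = 2*pi*sqrt(r^3/mu) = 2*pi*sqrt(4.3308597e+22 / 3.986e14)
T = 65493.5117 s = 1091.5585 min

1091.5585 minutes


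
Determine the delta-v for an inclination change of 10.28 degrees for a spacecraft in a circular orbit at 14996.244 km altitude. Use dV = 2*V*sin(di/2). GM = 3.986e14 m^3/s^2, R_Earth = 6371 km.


r = 21367.2440 km = 2.1367244e+07 m
V = sqrt(mu/r) = 4319.1113 m/s
di = 10.28 deg = 0.1794198 rad
dV = 2*V*sin(di/2) = 2*4319.1113*sin(0.08970992)
dV = 773.8953 m/s = 0.7738953 km/s

0.7739 km/s


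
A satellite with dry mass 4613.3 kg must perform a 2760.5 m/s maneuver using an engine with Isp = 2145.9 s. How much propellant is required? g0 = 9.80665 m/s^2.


ve = Isp * g0 = 2145.9 * 9.80665 = 21044.090235 m/s
mass ratio = exp(dv/ve) = exp(2760.5/21044.090235) = 1.14016954
m_prop = m_dry * (mr - 1) = 4613.3 * (1.14016954 - 1)
m_prop = 646.6441 kg

646.6441 kg


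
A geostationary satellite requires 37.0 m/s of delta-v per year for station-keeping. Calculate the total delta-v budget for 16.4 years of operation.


dV = rate * years = 37.0 * 16.4
dV = 606.8000 m/s

606.8000 m/s


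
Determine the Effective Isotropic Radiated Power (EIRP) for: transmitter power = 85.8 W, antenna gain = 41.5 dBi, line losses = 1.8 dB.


Pt = 85.8 W = 19.3349 dBW
EIRP = Pt_dBW + Gt - losses = 19.3349 + 41.5 - 1.8 = 59.0349 dBW

59.0349 dBW


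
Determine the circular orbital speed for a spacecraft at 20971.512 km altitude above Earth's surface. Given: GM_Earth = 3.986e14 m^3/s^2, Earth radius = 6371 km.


r = R_E + alt = 6371.0 + 20971.512 = 27342.5120 km = 2.7342512e+07 m
v = sqrt(mu/r) = sqrt(3.986e14 / 2.7342512e+07) = 3818.1188 m/s = 3.8181 km/s

3.8181 km/s


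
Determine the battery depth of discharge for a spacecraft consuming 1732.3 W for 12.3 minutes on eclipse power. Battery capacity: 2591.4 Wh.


E_used = P * t / 60 = 1732.3 * 12.3 / 60 = 355.1215 Wh
DOD = E_used / E_total * 100 = 355.1215 / 2591.4 * 100
DOD = 13.7038 %

13.7038 %


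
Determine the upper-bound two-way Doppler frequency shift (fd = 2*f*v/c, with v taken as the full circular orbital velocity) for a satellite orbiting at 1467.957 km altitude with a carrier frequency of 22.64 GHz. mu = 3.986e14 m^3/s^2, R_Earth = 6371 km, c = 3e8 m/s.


r = 7.838957e+06 m
v = sqrt(mu/r) = 7130.8205 m/s (worst-case radial velocity)
f = 22.64 GHz = 2.264e+10 Hz
fd = 2*f*v/c = 2*2.264e+10*7130.8205/3.0e+08
fd = 1.0762785e+06 Hz

1.0763e+06 Hz


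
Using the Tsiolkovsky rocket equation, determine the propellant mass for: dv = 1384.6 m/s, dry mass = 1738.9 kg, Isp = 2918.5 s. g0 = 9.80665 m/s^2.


ve = Isp * g0 = 2918.5 * 9.80665 = 28620.708025 m/s
mass ratio = exp(dv/ve) = exp(1384.6/28620.708025) = 1.04956685
m_prop = m_dry * (mr - 1) = 1738.9 * (1.04956685 - 1)
m_prop = 86.1918 kg

86.1918 kg


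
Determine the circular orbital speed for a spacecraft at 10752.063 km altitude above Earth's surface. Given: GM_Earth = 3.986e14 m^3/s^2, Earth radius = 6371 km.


r = R_E + alt = 6371.0 + 10752.063 = 17123.0630 km = 1.7123063e+07 m
v = sqrt(mu/r) = sqrt(3.986e14 / 1.7123063e+07) = 4824.7845 m/s = 4.8248 km/s

4.8248 km/s


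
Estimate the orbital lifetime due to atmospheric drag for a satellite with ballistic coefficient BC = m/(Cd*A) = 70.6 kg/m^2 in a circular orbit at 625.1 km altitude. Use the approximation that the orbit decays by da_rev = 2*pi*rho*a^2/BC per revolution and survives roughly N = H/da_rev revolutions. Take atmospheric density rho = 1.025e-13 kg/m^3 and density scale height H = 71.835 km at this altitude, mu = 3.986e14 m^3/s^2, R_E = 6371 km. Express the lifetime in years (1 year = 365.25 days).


a = R_E + alt = 6996.1000 km = 6.9961e+06 m
da_rev = 2*pi*rho*a^2/BC = 2*pi*1.025e-13*(6.9961e+06)^2/70.6 = 0.446489294 m per revolution
N = H/da_rev = 71835.0000 m / 0.446489294 m = 160888.5162 revolutions
P = 2*pi*sqrt(a^3/mu) = 5823.6496 s
lifetime = N*P = 160888.5162 * 5823.6496 = 9.3695834e+08 s = 10844.4252 days
years = 10844.4252 / 365.25 = 29.6904 years

29.6904 years


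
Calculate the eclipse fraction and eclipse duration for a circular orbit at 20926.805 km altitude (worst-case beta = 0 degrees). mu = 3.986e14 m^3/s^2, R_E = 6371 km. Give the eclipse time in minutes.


r = 27297.8050 km
T = 748.0861 min
Eclipse fraction = arcsin(R_E/r)/pi = arcsin(6371.0000/27297.8050)/pi
= arcsin(0.2333887)/pi = 0.07498146
Eclipse duration = 0.07498146 * 748.0861 = 56.0926 min

56.0926 minutes


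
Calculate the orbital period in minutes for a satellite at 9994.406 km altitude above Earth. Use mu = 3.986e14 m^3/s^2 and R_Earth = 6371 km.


r = 16365.4060 km = 1.6365406e+07 m
T = 2*pi*sqrt(r^3/mu) = 2*pi*sqrt(4.3830896e+21 / 3.986e14)
T = 20835.3786 s = 347.2563 min

347.2563 minutes


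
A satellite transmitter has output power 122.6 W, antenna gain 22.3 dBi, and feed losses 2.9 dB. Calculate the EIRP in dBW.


Pt = 122.6 W = 20.8849 dBW
EIRP = Pt_dBW + Gt - losses = 20.8849 + 22.3 - 2.9 = 40.2849 dBW

40.2849 dBW


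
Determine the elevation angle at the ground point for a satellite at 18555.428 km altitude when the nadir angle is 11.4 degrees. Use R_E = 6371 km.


r = R_E + alt = 24926.4280 km
Law of sines in the satellite / Earth-center / ground-point triangle:
  sin(nadir)/R_E = sin(90 + el)/r  =>  cos(el) = (r/R_E)*sin(nadir)
cos(el) = (24926.4280 / 6371.0000) * sin(11.4 deg) = 0.7733309
el = arccos(0.7733309) = 39.3460 deg
(Earth-central angle = 90 - nadir - el = 39.2540 deg)

39.3460 degrees


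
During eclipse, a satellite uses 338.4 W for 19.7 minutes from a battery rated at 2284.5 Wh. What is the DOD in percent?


E_used = P * t / 60 = 338.4 * 19.7 / 60 = 111.1080 Wh
DOD = E_used / E_total * 100 = 111.1080 / 2284.5 * 100
DOD = 4.8636 %

4.8636 %


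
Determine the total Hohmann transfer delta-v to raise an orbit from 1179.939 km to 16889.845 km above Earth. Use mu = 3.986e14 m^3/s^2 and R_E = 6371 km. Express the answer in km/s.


r1 = 7550.9390 km = 7.550939e+06 m
r2 = 23260.8450 km = 2.3260845e+07 m
dv1 = sqrt(mu/r1)*(sqrt(2*r2/(r1+r2)) - 1) = 1662.1123 m/s
dv2 = sqrt(mu/r2)*(1 - sqrt(2*r1/(r1+r2))) = 1241.4791 m/s
total dv = |dv1| + |dv2| = 1662.1123 + 1241.4791 = 2903.5914 m/s = 2.9036 km/s

2.9036 km/s


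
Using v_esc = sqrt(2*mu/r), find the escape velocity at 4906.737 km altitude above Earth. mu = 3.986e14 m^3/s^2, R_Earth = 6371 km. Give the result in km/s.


r = 6371.0 + 4906.737 = 11277.7370 km = 1.1277737e+07 m
v_esc = sqrt(2*mu/r) = sqrt(2*3.986e14 / 1.1277737e+07)
v_esc = 8407.6120 m/s = 8.4076 km/s

8.4076 km/s


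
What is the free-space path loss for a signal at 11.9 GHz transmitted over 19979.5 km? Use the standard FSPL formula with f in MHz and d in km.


f = 11.9 GHz = 11900.0000 MHz
d = 19979.5 km
FSPL = 32.44 + 20*log10(11900.0000) + 20*log10(19979.5)
FSPL = 32.44 + 81.5109 + 86.0117
FSPL = 199.9626 dB

199.9626 dB


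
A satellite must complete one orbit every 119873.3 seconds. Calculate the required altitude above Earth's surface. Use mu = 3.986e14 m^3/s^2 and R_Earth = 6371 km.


T = 119873.3 s
r = (mu*T^2/(4*pi^2))^(1/3) = (3.986e14 * 119873.3^2 / (4*pi^2))^(1/3)
r = 5.2546141e+07 m = 52546.1410 km
alt = r - R_E = 52546.1410 - 6371 = 46175.1410 km

46175.1410 km


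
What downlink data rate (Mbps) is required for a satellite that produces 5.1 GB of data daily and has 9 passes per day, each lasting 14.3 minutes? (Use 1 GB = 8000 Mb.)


total contact time = 9 * 14.3 * 60 = 7722.0000 s
data = 5.1 GB = 40800.0000 Mb
rate = 40800.0000 / 7722.0000 = 5.2836 Mbps

5.2836 Mbps


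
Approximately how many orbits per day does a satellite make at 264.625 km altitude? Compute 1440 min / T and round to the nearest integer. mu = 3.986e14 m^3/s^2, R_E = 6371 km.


r = 6.635625e+06 m
T = 2*pi*sqrt(r^3/mu) = 5379.4017 s = 89.6567 min
revs/day = 1440 / 89.6567 = 16.0613
Rounded: 16 revolutions per day

16 revolutions per day


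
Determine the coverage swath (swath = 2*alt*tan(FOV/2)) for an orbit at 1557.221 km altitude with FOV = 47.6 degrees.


FOV = 47.6 deg = 0.8307767 rad
swath = 2 * alt * tan(FOV/2) = 2 * 1557.221 * tan(0.4153884)
swath = 2 * 1557.221 * 0.4410526
swath = 1373.6326 km

1373.6326 km


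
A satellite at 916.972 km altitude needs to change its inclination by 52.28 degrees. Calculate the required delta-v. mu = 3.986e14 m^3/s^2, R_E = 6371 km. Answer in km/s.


r = 7287.9720 km = 7.287972e+06 m
V = sqrt(mu/r) = 7395.4618 m/s
di = 52.28 deg = 0.9124581 rad
dV = 2*V*sin(di/2) = 2*7395.4618*sin(0.4562291)
dV = 6516.3781 m/s = 6.5164 km/s

6.5164 km/s


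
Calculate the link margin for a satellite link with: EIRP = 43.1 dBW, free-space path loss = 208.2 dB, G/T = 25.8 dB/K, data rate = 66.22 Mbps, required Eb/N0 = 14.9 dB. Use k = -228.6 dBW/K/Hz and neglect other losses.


C/N0 = EIRP - FSPL + G/T - k = 43.1 - 208.2 + 25.8 - (-228.6)
C/N0 = 89.3000 dB-Hz
R_b = 66.22 Mbps = 6.622e+07 bps -> 10*log10(R_b) = 78.2099 dB-Hz
Eb/N0 = C/N0 - 10*log10(R_b) = 89.3000 - 78.2099 = 11.0901 dB
Margin = Eb/N0 - Eb/N0_req = 11.0901 - 14.9 = -3.8099 dB (negative margin: link does not close)

-3.8099 dB


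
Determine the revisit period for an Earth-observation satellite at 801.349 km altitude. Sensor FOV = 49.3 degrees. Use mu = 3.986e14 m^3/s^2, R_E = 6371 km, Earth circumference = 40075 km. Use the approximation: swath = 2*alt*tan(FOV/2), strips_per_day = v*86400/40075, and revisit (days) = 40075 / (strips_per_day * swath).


swath = 2*801.349*tan(0.4302237) = 735.4649 km
v = sqrt(mu/r) = 7454.8334 m/s = 7.4548 km/s
strips/day = v*86400/40075 = 7.4548*86400/40075 = 16.0723
coverage/day = strips * swath = 16.0723 * 735.4649 = 11820.6158 km
revisit = 40075 / 11820.6158 = 3.3903 days

3.3903 days


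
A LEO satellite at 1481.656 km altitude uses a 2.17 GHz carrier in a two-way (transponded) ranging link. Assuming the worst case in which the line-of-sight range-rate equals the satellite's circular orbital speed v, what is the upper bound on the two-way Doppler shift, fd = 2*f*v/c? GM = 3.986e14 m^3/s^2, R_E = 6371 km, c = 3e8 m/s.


r = 7.852656e+06 m
v = sqrt(mu/r) = 7124.5979 m/s (worst-case radial velocity)
f = 2.17 GHz = 2.17e+09 Hz
fd = 2*f*v/c = 2*2.17e+09*7124.5979/3.0e+08
fd = 103069.1835 Hz

103069.1835 Hz


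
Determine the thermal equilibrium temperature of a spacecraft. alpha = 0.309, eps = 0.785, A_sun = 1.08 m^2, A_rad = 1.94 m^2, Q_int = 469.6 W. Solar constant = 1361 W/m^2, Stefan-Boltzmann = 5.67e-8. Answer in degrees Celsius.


Numerator = alpha*S*A_sun + Q_int = 0.309*1361*1.08 + 469.6 = 923.7929 W
Denominator = eps*sigma*A_rad = 0.785*5.67e-8*1.94 = 8.634843e-08 W/K^4
T^4 = 1.0698433e+10 K^4
T = 321.6104 K = 48.4604 C

48.4604 degrees Celsius


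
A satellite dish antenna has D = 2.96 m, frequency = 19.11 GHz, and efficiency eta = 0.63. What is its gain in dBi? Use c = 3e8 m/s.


lambda = c/f = 3e8 / 1.911e+10 = 0.01569859 m
G = eta*(pi*D/lambda)^2 = 0.63*(pi*2.96/0.01569859)^2
G = 221056.1397 (linear)
G = 10*log10(221056.1397) = 53.4450 dBi

53.4450 dBi


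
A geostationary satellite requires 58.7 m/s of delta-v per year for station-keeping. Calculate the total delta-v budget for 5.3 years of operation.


dV = rate * years = 58.7 * 5.3
dV = 311.1100 m/s

311.1100 m/s


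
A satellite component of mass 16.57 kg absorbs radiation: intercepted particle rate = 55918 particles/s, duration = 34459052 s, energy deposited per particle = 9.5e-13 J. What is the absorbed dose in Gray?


Total energy deposited = rate * time * E_per
  = 55918 * 34459052 * 9.5e-13 = 1.8305 J
Dose = E_total / mass = 1.8305 / 16.57
Dose = 0.110473 Gy

0.1105 Gy


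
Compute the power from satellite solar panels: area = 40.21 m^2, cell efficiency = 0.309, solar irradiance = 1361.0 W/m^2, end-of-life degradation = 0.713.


P = area * eta * S * degradation
P = 40.21 * 0.309 * 1361.0 * 0.713
P = 12057.0263 W

12057.0263 W


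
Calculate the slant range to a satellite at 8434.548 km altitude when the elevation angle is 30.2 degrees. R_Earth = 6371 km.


h = 8434.548 km, el = 30.2 deg
d = -R_E*sin(el) + sqrt((R_E*sin(el))^2 + 2*R_E*h + h^2)
d = -6371.0000*sin(0.5270894) + sqrt((6371.0000*0.5030199)^2 + 2*6371.0000*8434.548 + 8434.548^2)
d = 10538.8028 km

10538.8028 km
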